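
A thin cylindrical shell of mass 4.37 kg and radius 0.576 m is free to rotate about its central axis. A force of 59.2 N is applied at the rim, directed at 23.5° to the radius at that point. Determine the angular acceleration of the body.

I = MR² = (4.37)(0.576)² = 1.450 kg·m².
Only the tangential component produces torque: τ = F R sinθ = (59.2)(0.576) sin 23.5° = 13.60 N·m.
Newton's second law for rotation, τ = Iα, gives α = τ/I = 13.60/1.450 = 9.378 rad/s².

α ≈ 9.38 rad/s²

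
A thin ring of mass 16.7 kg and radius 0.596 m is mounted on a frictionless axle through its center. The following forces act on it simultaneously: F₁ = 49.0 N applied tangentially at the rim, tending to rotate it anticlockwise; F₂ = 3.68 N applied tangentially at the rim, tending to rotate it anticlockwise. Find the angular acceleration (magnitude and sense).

I = MR² = (16.7)(0.596)² = 5.932 kg·m².
Taking anticlockwise as positive: τ₁ = +(49.0)(0.596) = +29.20 N·m; τ₂ = +(3.68)(0.596) = +2.193 N·m.
Net torque τ = 31.40 N·m.
α = τ/I = 31.40/5.932 = 5.293 rad/s².

α ≈ 5.29 rad/s², anticlockwise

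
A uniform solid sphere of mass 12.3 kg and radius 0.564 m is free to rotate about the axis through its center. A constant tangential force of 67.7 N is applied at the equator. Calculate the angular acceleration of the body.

α ≈ 24.4 rad/s²

I = (2/5)MR² = (2/5)(12.3)(0.564)² = 1.565 kg·m².
τ = F R = (67.7)(0.564) = 38.18 N·m.
From τ = Iα: α = 38.18/1.565 = 24.40 rad/s².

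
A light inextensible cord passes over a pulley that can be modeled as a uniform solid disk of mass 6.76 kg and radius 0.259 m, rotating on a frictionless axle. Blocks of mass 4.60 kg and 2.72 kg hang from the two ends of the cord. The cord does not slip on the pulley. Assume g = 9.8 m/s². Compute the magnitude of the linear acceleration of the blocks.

a ≈ 1.72 m/s²

I = ½MR² = (1/2)(6.76)(0.259)² = 0.2267 kg·m².
Heavier block: m₁g − T₁ = m₁a. Lighter block: T₂ − m₂g = m₂a.
Pulley: (T₁ − T₂)R = Iα = I(a/R), so T₁ − T₂ = (I/R²)a = (1/2)M_p a = 3.380·a.
Adding the three: (m₁ − m₂)g = (m₁ + m₂ + 3.380)a, so a = (4.60 − 2.72)(9.8)/(4.60 + 2.72 + 3.380) = 1.722 m/s².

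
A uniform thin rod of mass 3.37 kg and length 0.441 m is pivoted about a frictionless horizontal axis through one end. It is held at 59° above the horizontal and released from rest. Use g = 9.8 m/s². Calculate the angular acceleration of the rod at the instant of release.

α ≈ 17.2 rad/s²

About the pivot, I = (1/3)ML² = (1/3)(3.37)(0.441)² = 0.2185 kg·m².
The weight acts at the center, a distance L/2 = 0.2205 m from the pivot; τ = Mg(L/2) cos 59° = 3.751 N·m.
α = τ/I = 3.751/0.2185 = 17.17 rad/s².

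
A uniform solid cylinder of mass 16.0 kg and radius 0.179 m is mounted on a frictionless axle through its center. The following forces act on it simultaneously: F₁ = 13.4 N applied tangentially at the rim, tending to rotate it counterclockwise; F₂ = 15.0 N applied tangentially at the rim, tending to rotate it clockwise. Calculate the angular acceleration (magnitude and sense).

α ≈ 1.12 rad/s², clockwise

I = ½MR² = (1/2)(16.0)(0.179)² = 0.2563 kg·m².
Taking counterclockwise as positive: τ₁ = +(13.4)(0.179) = +2.399 N·m; τ₂ = −(15.0)(0.179) = −2.685 N·m.
Net torque τ = -0.2864 N·m.
α = τ/I = -0.2864/0.2563 = -1.117 rad/s².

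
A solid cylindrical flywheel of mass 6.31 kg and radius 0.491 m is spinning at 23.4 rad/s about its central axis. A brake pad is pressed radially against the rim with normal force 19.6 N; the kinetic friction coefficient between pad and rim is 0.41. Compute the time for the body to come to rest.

t ≈ 4.51 s

I = ½MR² = (1/2)(6.31)(0.491)² = 0.7606 kg·m².
Friction force f = μN = (0.41)(19.6) = 8.036 N at the rim; torque magnitude τ = fR = 3.946 N·m, opposing ω.
|α| = τ/I = 3.946/0.7606 = 5.188 rad/s² (deceleration).
0 = ω₀ − |α|t ⇒ t = ω₀/|α| = 23.4/5.188 = 4.511 s.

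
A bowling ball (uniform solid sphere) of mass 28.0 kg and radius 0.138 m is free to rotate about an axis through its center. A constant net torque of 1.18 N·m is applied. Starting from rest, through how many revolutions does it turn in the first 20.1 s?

I = (2/5)MR² = (2/5)(28.0)(0.138)² = 0.2133 kg·m².
α = τ/I = 1.18/0.2133 = 5.532 rad/s².
θ = ½αt² = ½(5.532)(20.1)² = 1118 rad.
Revolutions = θ/(2π) = 177.9.

≈ 178 revolutions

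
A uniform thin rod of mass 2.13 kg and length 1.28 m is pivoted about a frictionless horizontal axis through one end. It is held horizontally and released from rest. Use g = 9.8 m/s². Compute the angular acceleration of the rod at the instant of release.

About the pivot, I = (1/3)ML² = (1/3)(2.13)(1.28)² = 1.163 kg·m².
The weight acts at the center, a distance L/2 = 0.6400 m from the pivot; τ = Mg(L/2) = 13.36 N·m.
α = τ/I = 13.36/1.163 = 11.48 rad/s².
(Equivalently α = (3g/(2L)) = 11.48 rad/s².)

α ≈ 11.5 rad/s²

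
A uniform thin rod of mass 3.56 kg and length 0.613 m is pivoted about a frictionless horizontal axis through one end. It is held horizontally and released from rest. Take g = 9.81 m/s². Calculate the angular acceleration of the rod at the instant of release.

α ≈ 24.0 rad/s²

About the pivot, I = (1/3)ML² = (1/3)(3.56)(0.613)² = 0.4459 kg·m².
The weight acts at the center, a distance L/2 = 0.3065 m from the pivot; τ = Mg(L/2) = 10.70 N·m.
α = τ/I = 10.70/0.4459 = 24.00 rad/s².
(Equivalently α = (3g/(2L)) = 24.00 rad/s².)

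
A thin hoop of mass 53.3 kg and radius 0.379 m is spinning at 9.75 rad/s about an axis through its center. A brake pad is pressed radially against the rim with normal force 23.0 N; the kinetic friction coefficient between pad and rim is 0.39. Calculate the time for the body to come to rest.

I = MR² = (53.3)(0.379)² = 7.656 kg·m².
Friction force f = μN = (0.39)(23.0) = 8.970 N at the rim; torque magnitude τ = fR = 3.400 N·m, opposing ω.
|α| = τ/I = 3.400/7.656 = 0.4440 rad/s² (deceleration).
0 = ω₀ − |α|t ⇒ t = ω₀/|α| = 9.75/0.4440 = 21.96 s.

t ≈ 22.0 s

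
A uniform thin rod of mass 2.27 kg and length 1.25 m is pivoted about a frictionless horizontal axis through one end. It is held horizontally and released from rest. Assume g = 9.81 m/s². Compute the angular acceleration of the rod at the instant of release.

α ≈ 11.8 rad/s²

About the pivot, I = (1/3)ML² = (1/3)(2.27)(1.25)² = 1.182 kg·m².
The weight acts at the center, a distance L/2 = 0.6250 m from the pivot; τ = Mg(L/2) = 13.92 N·m.
α = τ/I = 13.92/1.182 = 11.77 rad/s².
(Equivalently α = (3g/(2L)) = 11.77 rad/s².)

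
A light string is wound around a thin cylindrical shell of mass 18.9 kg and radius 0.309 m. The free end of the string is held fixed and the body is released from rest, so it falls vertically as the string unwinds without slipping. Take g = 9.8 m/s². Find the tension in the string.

T ≈ 92.6 N

Translation: Mg − T = Ma. Rotation about the center: TR = Iα with I = MR².
With a = αR: T = (I/R²)a = M a, so Mg = (1 + 1.000)Ma.
a = g/(1 + 1.000) = 9.8/2.000 = 4.900 m/s².
T = 1.000·M·a = (1.000)(18.9)(4.900) = 92.61 N.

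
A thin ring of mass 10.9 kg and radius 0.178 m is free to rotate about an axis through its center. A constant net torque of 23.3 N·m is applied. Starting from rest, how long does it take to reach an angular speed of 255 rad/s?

I = MR² = (10.9)(0.178)² = 0.3454 kg·m².
α = τ/I = 23.3/0.3454 = 67.47 rad/s².
ω = αt ⇒ t = ω/α = 255/67.47 = 3.780 s.

t ≈ 3.78 s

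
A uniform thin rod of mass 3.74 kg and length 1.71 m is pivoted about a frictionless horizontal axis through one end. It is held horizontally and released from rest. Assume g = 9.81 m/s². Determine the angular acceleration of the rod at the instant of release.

About the pivot, I = (1/3)ML² = (1/3)(3.74)(1.71)² = 3.645 kg·m².
The weight acts at the center, a distance L/2 = 0.8550 m from the pivot; τ = Mg(L/2) = 31.37 N·m.
α = τ/I = 31.37/3.645 = 8.605 rad/s².
(Equivalently α = (3g/(2L)) = 8.605 rad/s².)

α ≈ 8.61 rad/s²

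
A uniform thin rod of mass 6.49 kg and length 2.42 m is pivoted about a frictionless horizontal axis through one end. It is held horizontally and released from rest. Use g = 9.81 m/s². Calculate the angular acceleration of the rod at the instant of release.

About the pivot, I = (1/3)ML² = (1/3)(6.49)(2.42)² = 12.67 kg·m².
The weight acts at the center, a distance L/2 = 1.210 m from the pivot; τ = Mg(L/2) = 77.04 N·m.
α = τ/I = 77.04/12.67 = 6.081 rad/s².
(Equivalently α = (3g/(2L)) = 6.081 rad/s².)

α ≈ 6.08 rad/s²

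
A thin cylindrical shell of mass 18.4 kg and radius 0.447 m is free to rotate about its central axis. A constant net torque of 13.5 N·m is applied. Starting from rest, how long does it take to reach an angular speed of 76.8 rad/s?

t ≈ 20.9 s

I = MR² = (18.4)(0.447)² = 3.676 kg·m².
α = τ/I = 13.5/3.676 = 3.672 rad/s².
ω = αt ⇒ t = ω/α = 76.8/3.672 = 20.92 s.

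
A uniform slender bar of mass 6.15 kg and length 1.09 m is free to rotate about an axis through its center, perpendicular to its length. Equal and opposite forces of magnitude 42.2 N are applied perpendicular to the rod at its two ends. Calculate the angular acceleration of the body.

I = (1/12)ML² = (1/12)(6.15)(1.09)² = 0.6089 kg·m².
The couple gives τ = F·(L/2) + F·(L/2) = F L = (42.2)(1.09) = 46.00 N·m.
Newton's second law for rotation, τ = Iα, gives α = τ/I = 46.00/0.6089 = 75.54 rad/s².

α ≈ 75.5 rad/s²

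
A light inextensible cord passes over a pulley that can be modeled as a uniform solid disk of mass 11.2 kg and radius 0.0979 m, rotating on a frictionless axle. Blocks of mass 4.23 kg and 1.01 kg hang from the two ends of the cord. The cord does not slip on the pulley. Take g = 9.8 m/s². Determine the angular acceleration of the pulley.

I = ½MR² = (1/2)(11.2)(0.0979)² = 0.05367 kg·m².
Heavier block: m₁g − T₁ = m₁a. Lighter block: T₂ − m₂g = m₂a.
Pulley: (T₁ − T₂)R = Iα = I(a/R), so T₁ − T₂ = (I/R²)a = (1/2)M_p a = 5.600·a.
Adding the three: (m₁ − m₂)g = (m₁ + m₂ + 5.600)a, so a = (4.23 − 1.01)(9.8)/(4.23 + 1.01 + 5.600) = 2.911 m/s².
α = a/R = 2.911/0.0979 = 29.74 rad/s².

α ≈ 29.7 rad/s²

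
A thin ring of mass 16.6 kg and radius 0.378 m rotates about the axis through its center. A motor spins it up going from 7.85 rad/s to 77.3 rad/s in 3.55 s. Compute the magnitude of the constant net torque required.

τ ≈ 46.4 N·m

I = MR² = (16.6)(0.378)² = 2.372 kg·m².
α = Δω/Δt = (77.3 − 7.85)/3.55 = 19.56 rad/s².
τ = Iα = (2.372)(19.56) = 46.40 N·m.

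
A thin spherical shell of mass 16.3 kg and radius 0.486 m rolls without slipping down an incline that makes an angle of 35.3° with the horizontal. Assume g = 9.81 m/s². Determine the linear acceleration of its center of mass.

Translation along the incline: Mg sinθ − f = Ma.
Rotation about the center: fR = Iα with I = (2/3)MR². No-slip gives a = αR, so f = (I/R²)a = (2/3)M a.
Substituting: Mg sinθ = (1 + 0.6667)Ma, so a = g sinθ/(1 + 0.6667) = (9.81) sin 35.3° / 1.667 = 3.401 m/s².

a ≈ 3.40 m/s²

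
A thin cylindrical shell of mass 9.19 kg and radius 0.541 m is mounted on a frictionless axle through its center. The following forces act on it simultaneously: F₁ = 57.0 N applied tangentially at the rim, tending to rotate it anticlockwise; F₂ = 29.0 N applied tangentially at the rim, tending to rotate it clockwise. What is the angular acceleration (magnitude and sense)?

I = MR² = (9.19)(0.541)² = 2.690 kg·m².
Taking anticlockwise as positive: τ₁ = +(57.0)(0.541) = +30.84 N·m; τ₂ = −(29.0)(0.541) = −15.69 N·m.
Net torque τ = 15.15 N·m.
α = τ/I = 15.15/2.690 = 5.632 rad/s².

α ≈ 5.63 rad/s², anticlockwise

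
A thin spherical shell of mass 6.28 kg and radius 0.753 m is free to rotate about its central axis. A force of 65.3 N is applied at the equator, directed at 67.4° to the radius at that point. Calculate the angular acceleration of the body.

I = (2/3)MR² = (2/3)(6.28)(0.753)² = 2.374 kg·m².
Only the tangential component produces torque: τ = F R sinθ = (65.3)(0.753) sin 67.4° = 45.40 N·m.
Newton's second law for rotation, τ = Iα, gives α = τ/I = 45.40/2.374 = 19.12 rad/s².

α ≈ 19.1 rad/s²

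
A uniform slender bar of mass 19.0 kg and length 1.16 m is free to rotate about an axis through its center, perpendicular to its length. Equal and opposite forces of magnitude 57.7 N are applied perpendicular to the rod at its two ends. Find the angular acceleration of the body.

I = (1/12)ML² = (1/12)(19.0)(1.16)² = 2.131 kg·m².
The couple gives τ = F·(L/2) + F·(L/2) = F L = (57.7)(1.16) = 66.93 N·m.
From τ = Iα: α = 66.93/2.131 = 31.42 rad/s².

α ≈ 31.4 rad/s²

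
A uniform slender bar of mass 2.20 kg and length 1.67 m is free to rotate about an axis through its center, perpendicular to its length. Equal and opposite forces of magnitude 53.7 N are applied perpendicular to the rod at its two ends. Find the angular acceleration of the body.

α ≈ 175 rad/s²

I = (1/12)ML² = (1/12)(2.20)(1.67)² = 0.5113 kg·m².
The couple gives τ = F·(L/2) + F·(L/2) = F L = (53.7)(1.67) = 89.68 N·m.
From τ = Iα: α = 89.68/0.5113 = 175.4 rad/s².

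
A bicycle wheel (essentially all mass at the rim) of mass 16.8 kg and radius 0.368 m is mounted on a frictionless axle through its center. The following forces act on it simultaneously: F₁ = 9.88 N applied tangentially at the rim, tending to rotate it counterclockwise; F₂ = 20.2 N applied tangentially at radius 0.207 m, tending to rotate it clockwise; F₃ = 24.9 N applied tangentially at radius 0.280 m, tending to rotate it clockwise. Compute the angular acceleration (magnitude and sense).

I = MR² = (16.8)(0.368)² = 2.275 kg·m².
Taking counterclockwise as positive: τ₁ = +(9.88)(0.368) = +3.636 N·m; τ₂ = −(20.2)(0.207) = −4.181 N·m; τ₃ = −(24.9)(0.280) = −6.972 N·m.
Net torque τ = -7.518 N·m.
α = τ/I = -7.518/2.275 = -3.304 rad/s².

α ≈ 3.30 rad/s², clockwise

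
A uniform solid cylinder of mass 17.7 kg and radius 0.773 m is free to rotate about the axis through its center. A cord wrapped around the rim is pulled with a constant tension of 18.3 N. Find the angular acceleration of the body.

I = ½MR² = (1/2)(17.7)(0.773)² = 5.288 kg·m².
τ = F R = (18.3)(0.773) = 14.15 N·m.
From τ = Iα: α = 14.15/5.288 = 2.675 rad/s².

α ≈ 2.68 rad/s²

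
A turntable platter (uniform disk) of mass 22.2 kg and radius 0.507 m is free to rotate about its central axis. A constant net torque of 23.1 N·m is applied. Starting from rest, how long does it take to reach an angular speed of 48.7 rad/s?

I = ½MR² = (1/2)(22.2)(0.507)² = 2.853 kg·m².
α = τ/I = 23.1/2.853 = 8.096 rad/s².
ω = αt ⇒ t = ω/α = 48.7/8.096 = 6.015 s.

t ≈ 6.02 s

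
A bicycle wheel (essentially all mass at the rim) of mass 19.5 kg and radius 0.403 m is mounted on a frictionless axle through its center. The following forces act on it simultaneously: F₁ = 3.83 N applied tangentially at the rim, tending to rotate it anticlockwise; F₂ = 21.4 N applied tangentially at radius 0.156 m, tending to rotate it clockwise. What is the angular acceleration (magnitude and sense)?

I = MR² = (19.5)(0.403)² = 3.167 kg·m².
Taking anticlockwise as positive: τ₁ = +(3.83)(0.403) = +1.543 N·m; τ₂ = −(21.4)(0.156) = −3.338 N·m.
Net torque τ = -1.795 N·m.
α = τ/I = -1.795/3.167 = -0.5668 rad/s².

α ≈ 0.567 rad/s², clockwise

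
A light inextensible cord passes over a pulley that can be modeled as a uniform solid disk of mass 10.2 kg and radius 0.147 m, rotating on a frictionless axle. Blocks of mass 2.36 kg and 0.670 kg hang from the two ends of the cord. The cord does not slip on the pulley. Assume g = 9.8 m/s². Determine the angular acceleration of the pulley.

α ≈ 13.9 rad/s²

I = ½MR² = (1/2)(10.2)(0.147)² = 0.1102 kg·m².
Heavier block: m₁g − T₁ = m₁a. Lighter block: T₂ − m₂g = m₂a.
Pulley: (T₁ − T₂)R = Iα = I(a/R), so T₁ − T₂ = (I/R²)a = (1/2)M_p a = 5.100·a.
Adding the three: (m₁ − m₂)g = (m₁ + m₂ + 5.100)a, so a = (2.36 − 0.670)(9.8)/(2.36 + 0.670 + 5.100) = 2.037 m/s².
α = a/R = 2.037/0.147 = 13.86 rad/s².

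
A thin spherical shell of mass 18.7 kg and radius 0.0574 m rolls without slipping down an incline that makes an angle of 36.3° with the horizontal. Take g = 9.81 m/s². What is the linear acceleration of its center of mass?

a ≈ 3.48 m/s²

Translation along the incline: Mg sinθ − f = Ma.
Rotation about the center: fR = Iα with I = (2/3)MR². No-slip gives a = αR, so f = (I/R²)a = (2/3)M a.
Substituting: Mg sinθ = (1 + 0.6667)Ma, so a = g sinθ/(1 + 0.6667) = (9.81) sin 36.3° / 1.667 = 3.485 m/s².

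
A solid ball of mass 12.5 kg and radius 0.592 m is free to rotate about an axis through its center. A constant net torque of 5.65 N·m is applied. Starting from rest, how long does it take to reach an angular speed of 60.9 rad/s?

t ≈ 18.9 s

I = (2/5)MR² = (2/5)(12.5)(0.592)² = 1.752 kg·m².
α = τ/I = 5.65/1.752 = 3.224 rad/s².
ω = αt ⇒ t = ω/α = 60.9/3.224 = 18.89 s.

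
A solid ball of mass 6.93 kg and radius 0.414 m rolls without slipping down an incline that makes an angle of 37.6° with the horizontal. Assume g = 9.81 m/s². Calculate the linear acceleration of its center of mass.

a ≈ 4.28 m/s²

Translation along the incline: Mg sinθ − f = Ma.
Rotation about the center: fR = Iα with I = (2/5)MR². No-slip gives a = αR, so f = (I/R²)a = (2/5)M a.
Substituting: Mg sinθ = (1 + 0.4000)Ma, so a = g sinθ/(1 + 0.4000) = (9.81) sin 37.6° / 1.400 = 4.275 m/s².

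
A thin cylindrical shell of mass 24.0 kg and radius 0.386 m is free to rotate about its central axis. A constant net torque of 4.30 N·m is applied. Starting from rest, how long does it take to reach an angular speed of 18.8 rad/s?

t ≈ 15.6 s

I = MR² = (24.0)(0.386)² = 3.576 kg·m².
α = τ/I = 4.30/3.576 = 1.202 rad/s².
ω = αt ⇒ t = ω/α = 18.8/1.202 = 15.63 s.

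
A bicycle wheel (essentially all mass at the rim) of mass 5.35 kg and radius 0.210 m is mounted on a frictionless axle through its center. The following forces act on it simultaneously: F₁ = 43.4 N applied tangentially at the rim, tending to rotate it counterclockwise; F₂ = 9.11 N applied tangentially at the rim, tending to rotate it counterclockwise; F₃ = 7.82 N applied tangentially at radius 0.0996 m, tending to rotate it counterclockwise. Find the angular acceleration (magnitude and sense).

α ≈ 50.0 rad/s², counterclockwise

I = MR² = (5.35)(0.210)² = 0.2359 kg·m².
Taking counterclockwise as positive: τ₁ = +(43.4)(0.210) = +9.114 N·m; τ₂ = +(9.11)(0.210) = +1.913 N·m; τ₃ = +(7.82)(0.0996) = +0.7789 N·m.
Net torque τ = 11.81 N·m.
α = τ/I = 11.81/0.2359 = 50.04 rad/s².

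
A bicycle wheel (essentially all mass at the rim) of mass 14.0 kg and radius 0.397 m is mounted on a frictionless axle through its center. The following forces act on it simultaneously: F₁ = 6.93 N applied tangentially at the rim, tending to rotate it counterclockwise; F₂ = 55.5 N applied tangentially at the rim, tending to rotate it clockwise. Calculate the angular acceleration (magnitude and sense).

I = MR² = (14.0)(0.397)² = 2.207 kg·m².
Taking counterclockwise as positive: τ₁ = +(6.93)(0.397) = +2.751 N·m; τ₂ = −(55.5)(0.397) = −22.03 N·m.
Net torque τ = -19.28 N·m.
α = τ/I = -19.28/2.207 = -8.739 rad/s².

α ≈ 8.74 rad/s², clockwise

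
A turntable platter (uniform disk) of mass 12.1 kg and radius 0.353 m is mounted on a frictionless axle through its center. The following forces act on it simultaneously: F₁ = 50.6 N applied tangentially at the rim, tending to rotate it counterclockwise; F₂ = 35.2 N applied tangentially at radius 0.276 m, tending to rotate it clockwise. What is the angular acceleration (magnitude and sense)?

I = ½MR² = (1/2)(12.1)(0.353)² = 0.7539 kg·m².
Taking counterclockwise as positive: τ₁ = +(50.6)(0.353) = +17.86 N·m; τ₂ = −(35.2)(0.276) = −9.715 N·m.
Net torque τ = 8.147 N·m.
α = τ/I = 8.147/0.7539 = 10.81 rad/s².

α ≈ 10.8 rad/s², counterclockwise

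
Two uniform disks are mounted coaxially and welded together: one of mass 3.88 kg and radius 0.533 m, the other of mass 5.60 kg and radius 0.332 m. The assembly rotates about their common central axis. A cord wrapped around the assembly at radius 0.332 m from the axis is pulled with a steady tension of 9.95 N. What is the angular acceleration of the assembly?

I = ½M₁R₁² + ½M₂R₂² = ½(3.88)(0.533)² + ½(5.60)(0.332)² = 0.8598 kg·m².
τ = F r = (9.95)(0.332) = 3.303 N·m.
α = τ/I = 3.303/0.8598 = 3.842 rad/s².

α ≈ 3.84 rad/s²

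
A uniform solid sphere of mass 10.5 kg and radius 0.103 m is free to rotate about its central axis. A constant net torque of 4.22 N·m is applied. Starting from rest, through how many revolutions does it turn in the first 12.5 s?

I = (2/5)MR² = (2/5)(10.5)(0.103)² = 0.04456 kg·m².
α = τ/I = 4.22/0.04456 = 94.71 rad/s².
θ = ½αt² = ½(94.71)(12.5)² = 7399 rad.
Revolutions = θ/(2π) = 1178.

≈ 1180 revolutions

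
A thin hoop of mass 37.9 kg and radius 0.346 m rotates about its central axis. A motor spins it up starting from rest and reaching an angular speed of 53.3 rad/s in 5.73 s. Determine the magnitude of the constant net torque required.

I = MR² = (37.9)(0.346)² = 4.537 kg·m².
α = Δω/Δt = (53.3 − 0)/5.73 = 9.302 rad/s².
τ = Iα = (4.537)(9.302) = 42.21 N·m.

τ ≈ 42.2 N·m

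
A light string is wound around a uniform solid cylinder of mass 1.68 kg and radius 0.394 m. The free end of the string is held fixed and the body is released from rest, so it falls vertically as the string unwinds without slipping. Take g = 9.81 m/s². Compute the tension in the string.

T ≈ 5.49 N

Translation: Mg − T = Ma. Rotation about the center: TR = Iα with I = ½MR².
With a = αR: T = (I/R²)a = (1/2)M a, so Mg = (1 + 0.5000)Ma.
a = g/(1 + 0.5000) = 9.81/1.500 = 6.540 m/s².
T = 0.5000·M·a = (0.5000)(1.68)(6.540) = 5.494 N.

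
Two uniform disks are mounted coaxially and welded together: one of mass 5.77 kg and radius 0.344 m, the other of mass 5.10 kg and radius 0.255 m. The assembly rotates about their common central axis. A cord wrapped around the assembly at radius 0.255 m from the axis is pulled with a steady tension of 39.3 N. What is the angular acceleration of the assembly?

I = ½M₁R₁² + ½M₂R₂² = ½(5.77)(0.344)² + ½(5.10)(0.255)² = 0.5072 kg·m².
τ = F r = (39.3)(0.255) = 10.02 N·m.
α = τ/I = 10.02/0.5072 = 19.76 rad/s².

α ≈ 19.8 rad/s²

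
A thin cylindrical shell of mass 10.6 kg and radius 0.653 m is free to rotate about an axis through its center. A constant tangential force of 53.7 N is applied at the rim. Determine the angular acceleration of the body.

I = MR² = (10.6)(0.653)² = 4.520 kg·m².
τ = F R = (53.7)(0.653) = 35.07 N·m.
Newton's second law for rotation, τ = Iα, gives α = τ/I = 35.07/4.520 = 7.758 rad/s².

α ≈ 7.76 rad/s²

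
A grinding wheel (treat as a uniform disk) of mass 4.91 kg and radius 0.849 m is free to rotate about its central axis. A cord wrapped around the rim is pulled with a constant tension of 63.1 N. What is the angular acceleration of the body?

I = ½MR² = (1/2)(4.91)(0.849)² = 1.770 kg·m².
τ = F R = (63.1)(0.849) = 53.57 N·m.
Newton's second law for rotation, τ = Iα, gives α = τ/I = 53.57/1.770 = 30.27 rad/s².

α ≈ 30.3 rad/s²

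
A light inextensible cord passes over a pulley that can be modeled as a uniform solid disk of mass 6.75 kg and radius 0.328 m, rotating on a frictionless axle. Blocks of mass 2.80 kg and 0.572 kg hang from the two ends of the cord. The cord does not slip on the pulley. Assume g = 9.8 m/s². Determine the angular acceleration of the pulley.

α ≈ 9.87 rad/s²

I = ½MR² = (1/2)(6.75)(0.328)² = 0.3631 kg·m².
Heavier block: m₁g − T₁ = m₁a. Lighter block: T₂ − m₂g = m₂a.
Pulley: (T₁ − T₂)R = Iα = I(a/R), so T₁ − T₂ = (I/R²)a = (1/2)M_p a = 3.375·a.
Adding the three: (m₁ − m₂)g = (m₁ + m₂ + 3.375)a, so a = (2.80 − 0.572)(9.8)/(2.80 + 0.572 + 3.375) = 3.236 m/s².
α = a/R = 3.236/0.328 = 9.866 rad/s².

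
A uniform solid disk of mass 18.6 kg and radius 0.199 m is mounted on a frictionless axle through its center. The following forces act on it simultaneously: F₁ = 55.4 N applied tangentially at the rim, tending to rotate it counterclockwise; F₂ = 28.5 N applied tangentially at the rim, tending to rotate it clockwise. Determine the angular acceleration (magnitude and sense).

I = ½MR² = (1/2)(18.6)(0.199)² = 0.3683 kg·m².
Taking counterclockwise as positive: τ₁ = +(55.4)(0.199) = +11.02 N·m; τ₂ = −(28.5)(0.199) = −5.671 N·m.
Net torque τ = 5.353 N·m.
α = τ/I = 5.353/0.3683 = 14.54 rad/s².

α ≈ 14.5 rad/s², counterclockwise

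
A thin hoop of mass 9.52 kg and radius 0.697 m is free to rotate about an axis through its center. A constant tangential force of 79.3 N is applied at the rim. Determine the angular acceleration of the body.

α ≈ 12.0 rad/s²

I = MR² = (9.52)(0.697)² = 4.625 kg·m².
τ = F R = (79.3)(0.697) = 55.27 N·m.
Newton's second law for rotation, τ = Iα, gives α = τ/I = 55.27/4.625 = 11.95 rad/s².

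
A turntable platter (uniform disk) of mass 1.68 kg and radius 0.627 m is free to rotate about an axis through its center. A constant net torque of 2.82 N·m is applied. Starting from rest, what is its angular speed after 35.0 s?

I = ½MR² = (1/2)(1.68)(0.627)² = 0.3302 kg·m².
α = τ/I = 2.82/0.3302 = 8.540 rad/s².
ω = ω₀ + αt = 0 + (8.540)(35.0) = 298.9 rad/s.

ω ≈ 299 rad/s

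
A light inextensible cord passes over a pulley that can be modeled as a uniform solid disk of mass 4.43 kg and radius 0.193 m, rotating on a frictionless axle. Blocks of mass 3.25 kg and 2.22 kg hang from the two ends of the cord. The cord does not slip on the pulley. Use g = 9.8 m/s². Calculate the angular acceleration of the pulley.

α ≈ 6.81 rad/s²

I = ½MR² = (1/2)(4.43)(0.193)² = 0.08251 kg·m².
Heavier block: m₁g − T₁ = m₁a. Lighter block: T₂ − m₂g = m₂a.
Pulley: (T₁ − T₂)R = Iα = I(a/R), so T₁ − T₂ = (I/R²)a = (1/2)M_p a = 2.215·a.
Adding the three: (m₁ − m₂)g = (m₁ + m₂ + 2.215)a, so a = (3.25 − 2.22)(9.8)/(3.25 + 2.22 + 2.215) = 1.313 m/s².
α = a/R = 1.313/0.193 = 6.806 rad/s².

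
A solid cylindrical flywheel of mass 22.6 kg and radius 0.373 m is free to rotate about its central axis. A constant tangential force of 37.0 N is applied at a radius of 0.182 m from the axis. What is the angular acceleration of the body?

I = ½MR² = (1/2)(22.6)(0.373)² = 1.572 kg·m².
τ = F·r = (37.0)(0.182) = 6.734 N·m.
From τ = Iα: α = 6.734/1.572 = 4.283 rad/s².

α ≈ 4.28 rad/s²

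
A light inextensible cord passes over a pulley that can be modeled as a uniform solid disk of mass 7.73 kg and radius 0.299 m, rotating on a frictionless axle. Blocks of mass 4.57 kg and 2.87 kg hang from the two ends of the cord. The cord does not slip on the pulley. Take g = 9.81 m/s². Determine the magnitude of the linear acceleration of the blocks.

I = ½MR² = (1/2)(7.73)(0.299)² = 0.3455 kg·m².
Heavier block: m₁g − T₁ = m₁a. Lighter block: T₂ − m₂g = m₂a.
Pulley: (T₁ − T₂)R = Iα = I(a/R), so T₁ − T₂ = (I/R²)a = (1/2)M_p a = 3.865·a.
Adding the three: (m₁ − m₂)g = (m₁ + m₂ + 3.865)a, so a = (4.57 − 2.87)(9.81)/(4.57 + 2.87 + 3.865) = 1.475 m/s².

a ≈ 1.48 m/s²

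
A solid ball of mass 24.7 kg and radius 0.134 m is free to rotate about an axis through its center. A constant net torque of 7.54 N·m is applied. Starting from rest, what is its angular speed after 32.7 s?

I = (2/5)MR² = (2/5)(24.7)(0.134)² = 0.1774 kg·m².
α = τ/I = 7.54/0.1774 = 42.50 rad/s².
ω = ω₀ + αt = 0 + (42.50)(32.7) = 1390 rad/s.

ω ≈ 1390 rad/s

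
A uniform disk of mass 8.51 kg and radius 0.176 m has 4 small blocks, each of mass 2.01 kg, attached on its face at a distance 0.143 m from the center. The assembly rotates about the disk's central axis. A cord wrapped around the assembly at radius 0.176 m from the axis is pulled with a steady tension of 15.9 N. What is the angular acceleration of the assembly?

α ≈ 9.45 rad/s²

I_disk = ½MR² = ½(8.51)(0.176)² = 0.1318 kg·m².
I_blocks = 4·m·r² = 4(2.01)(0.143)² = 0.1644 kg·m².
Total I = 0.2962 kg·m².
τ = F r = (15.9)(0.176) = 2.798 N·m.
α = τ/I = 2.798/0.2962 = 9.447 rad/s².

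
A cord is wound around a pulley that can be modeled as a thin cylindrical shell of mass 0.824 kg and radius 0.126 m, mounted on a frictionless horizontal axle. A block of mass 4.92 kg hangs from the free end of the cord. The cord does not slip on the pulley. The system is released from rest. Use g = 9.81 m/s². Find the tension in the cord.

I = MR² = (0.824)(0.126)² = 0.01308 kg·m².
Block: mg − T = ma. Pulley: TR = Iα. No-slip: a = αR, so T = (I/R²)a = 0.8240·a.
Then mg = (m + 0.8240)a, so a = (4.92)(9.81)/(4.92 + 0.8240) = 8.403 m/s².
T = 0.8240·a = 6.924 N.

T ≈ 6.92 N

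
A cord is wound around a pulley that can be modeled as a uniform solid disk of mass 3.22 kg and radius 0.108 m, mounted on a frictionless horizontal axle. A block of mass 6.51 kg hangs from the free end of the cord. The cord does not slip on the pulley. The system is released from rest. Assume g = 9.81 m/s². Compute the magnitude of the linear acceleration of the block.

a ≈ 7.86 m/s²

I = ½MR² = (1/2)(3.22)(0.108)² = 0.01878 kg·m².
Block: mg − T = ma. Pulley: TR = Iα. No-slip: a = αR, so T = (I/R²)a = 1.610·a.
Then mg = (m + 1.610)a, so a = (6.51)(9.81)/(6.51 + 1.610) = 7.865 m/s².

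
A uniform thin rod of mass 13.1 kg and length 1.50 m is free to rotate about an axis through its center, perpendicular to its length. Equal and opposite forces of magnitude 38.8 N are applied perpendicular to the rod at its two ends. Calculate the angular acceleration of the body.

α ≈ 23.7 rad/s²

I = (1/12)ML² = (1/12)(13.1)(1.50)² = 2.456 kg·m².
The couple gives τ = F·(L/2) + F·(L/2) = F L = (38.8)(1.50) = 58.20 N·m.
Newton's second law for rotation, τ = Iα, gives α = τ/I = 58.20/2.456 = 23.69 rad/s².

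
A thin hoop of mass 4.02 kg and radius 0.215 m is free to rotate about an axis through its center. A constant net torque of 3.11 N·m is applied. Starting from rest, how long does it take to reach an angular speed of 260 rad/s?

I = MR² = (4.02)(0.215)² = 0.1858 kg·m².
α = τ/I = 3.11/0.1858 = 16.74 rad/s².
ω = αt ⇒ t = ω/α = 260/16.74 = 15.54 s.

t ≈ 15.5 s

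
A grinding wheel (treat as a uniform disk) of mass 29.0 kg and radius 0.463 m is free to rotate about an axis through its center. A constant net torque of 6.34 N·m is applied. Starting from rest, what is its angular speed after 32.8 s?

I = ½MR² = (1/2)(29.0)(0.463)² = 3.108 kg·m².
α = τ/I = 6.34/3.108 = 2.040 rad/s².
ω = ω₀ + αt = 0 + (2.040)(32.8) = 66.90 rad/s.

ω ≈ 66.9 rad/s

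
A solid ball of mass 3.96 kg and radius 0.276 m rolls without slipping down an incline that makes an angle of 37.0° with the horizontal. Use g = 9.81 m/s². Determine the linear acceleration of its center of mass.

Translation along the incline: Mg sinθ − f = Ma.
Rotation about the center: fR = Iα with I = (2/5)MR². No-slip gives a = αR, so f = (I/R²)a = (2/5)M a.
Substituting: Mg sinθ = (1 + 0.4000)Ma, so a = g sinθ/(1 + 0.4000) = (9.81) sin 37.0° / 1.400 = 4.217 m/s².

a ≈ 4.22 m/s²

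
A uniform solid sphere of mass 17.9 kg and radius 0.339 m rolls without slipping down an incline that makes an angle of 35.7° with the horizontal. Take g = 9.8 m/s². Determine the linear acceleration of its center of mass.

Translation along the incline: Mg sinθ − f = Ma.
Rotation about the center: fR = Iα with I = (2/5)MR². No-slip gives a = αR, so f = (I/R²)a = (2/5)M a.
Substituting: Mg sinθ = (1 + 0.4000)Ma, so a = g sinθ/(1 + 0.4000) = (9.8) sin 35.7° / 1.400 = 4.085 m/s².

a ≈ 4.08 m/s²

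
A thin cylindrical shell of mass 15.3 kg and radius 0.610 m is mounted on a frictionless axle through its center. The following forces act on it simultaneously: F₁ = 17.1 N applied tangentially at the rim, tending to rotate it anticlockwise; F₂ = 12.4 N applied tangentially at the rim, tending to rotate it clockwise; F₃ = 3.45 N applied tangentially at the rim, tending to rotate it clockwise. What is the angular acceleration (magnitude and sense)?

α ≈ 0.134 rad/s², anticlockwise

I = MR² = (15.3)(0.610)² = 5.693 kg·m².
Taking anticlockwise as positive: τ₁ = +(17.1)(0.610) = +10.43 N·m; τ₂ = −(12.4)(0.610) = −7.564 N·m; τ₃ = −(3.45)(0.610) = −2.105 N·m.
Net torque τ = 0.7625 N·m.
α = τ/I = 0.7625/5.693 = 0.1339 rad/s².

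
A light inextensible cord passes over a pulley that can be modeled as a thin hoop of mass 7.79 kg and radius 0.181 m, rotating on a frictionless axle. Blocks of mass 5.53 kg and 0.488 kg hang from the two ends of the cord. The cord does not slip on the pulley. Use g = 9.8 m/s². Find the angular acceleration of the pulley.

α ≈ 19.8 rad/s²

I = MR² = (7.79)(0.181)² = 0.2552 kg·m².
Heavier block: m₁g − T₁ = m₁a. Lighter block: T₂ − m₂g = m₂a.
Pulley: (T₁ − T₂)R = Iα = I(a/R), so T₁ − T₂ = (I/R²)a = 1·M_p a = 7.790·a.
Adding the three: (m₁ − m₂)g = (m₁ + m₂ + 7.790)a, so a = (5.53 − 0.488)(9.8)/(5.53 + 0.488 + 7.790) = 3.578 m/s².
α = a/R = 3.578/0.181 = 19.77 rad/s².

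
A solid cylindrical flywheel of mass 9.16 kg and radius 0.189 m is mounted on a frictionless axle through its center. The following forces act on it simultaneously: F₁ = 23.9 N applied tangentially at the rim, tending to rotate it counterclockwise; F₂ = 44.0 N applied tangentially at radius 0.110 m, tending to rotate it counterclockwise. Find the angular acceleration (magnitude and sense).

I = ½MR² = (1/2)(9.16)(0.189)² = 0.1636 kg·m².
Taking counterclockwise as positive: τ₁ = +(23.9)(0.189) = +4.517 N·m; τ₂ = +(44.0)(0.110) = +4.840 N·m.
Net torque τ = 9.357 N·m.
α = τ/I = 9.357/0.1636 = 57.19 rad/s².

α ≈ 57.2 rad/s², counterclockwise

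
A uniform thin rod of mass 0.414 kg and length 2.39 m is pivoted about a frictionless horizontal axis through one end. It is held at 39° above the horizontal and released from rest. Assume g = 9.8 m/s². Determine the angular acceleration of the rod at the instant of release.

α ≈ 4.78 rad/s²

About the pivot, I = (1/3)ML² = (1/3)(0.414)(2.39)² = 0.7883 kg·m².
The weight acts at the center, a distance L/2 = 1.195 m from the pivot; τ = Mg(L/2) cos 39° = 3.768 N·m.
α = τ/I = 3.768/0.7883 = 4.780 rad/s².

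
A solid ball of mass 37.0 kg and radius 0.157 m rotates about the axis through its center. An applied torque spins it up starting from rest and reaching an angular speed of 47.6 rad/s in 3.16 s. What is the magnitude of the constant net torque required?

I = (2/5)MR² = (2/5)(37.0)(0.157)² = 0.3648 kg·m².
α = Δω/Δt = (47.6 − 0)/3.16 = 15.06 rad/s².
τ = Iα = (0.3648)(15.06) = 5.495 N·m.

τ ≈ 5.50 N·m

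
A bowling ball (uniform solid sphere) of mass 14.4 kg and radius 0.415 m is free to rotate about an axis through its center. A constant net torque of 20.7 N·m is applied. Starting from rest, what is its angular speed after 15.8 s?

I = (2/5)MR² = (2/5)(14.4)(0.415)² = 0.9920 kg·m².
α = τ/I = 20.7/0.9920 = 20.87 rad/s².
ω = ω₀ + αt = 0 + (20.87)(15.8) = 329.7 rad/s.

ω ≈ 330 rad/s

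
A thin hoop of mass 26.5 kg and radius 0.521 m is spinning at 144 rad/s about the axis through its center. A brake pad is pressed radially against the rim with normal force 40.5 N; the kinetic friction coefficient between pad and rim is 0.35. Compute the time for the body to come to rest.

I = MR² = (26.5)(0.521)² = 7.193 kg·m².
Friction force f = μN = (0.35)(40.5) = 14.17 N at the rim; torque magnitude τ = fR = 7.385 N·m, opposing ω.
|α| = τ/I = 7.385/7.193 = 1.027 rad/s² (deceleration).
0 = ω₀ − |α|t ⇒ t = ω₀/|α| = 144/1.027 = 140.3 s.

t ≈ 140 s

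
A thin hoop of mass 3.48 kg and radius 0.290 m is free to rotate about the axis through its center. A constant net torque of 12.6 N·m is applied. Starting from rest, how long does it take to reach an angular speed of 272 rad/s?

I = MR² = (3.48)(0.290)² = 0.2927 kg·m².
α = τ/I = 12.6/0.2927 = 43.05 rad/s².
ω = αt ⇒ t = ω/α = 272/43.05 = 6.318 s.

t ≈ 6.32 s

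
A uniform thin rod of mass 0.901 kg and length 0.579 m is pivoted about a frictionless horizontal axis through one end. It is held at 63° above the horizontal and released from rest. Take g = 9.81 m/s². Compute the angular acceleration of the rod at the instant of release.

α ≈ 11.5 rad/s²

About the pivot, I = (1/3)ML² = (1/3)(0.901)(0.579)² = 0.1007 kg·m².
The weight acts at the center, a distance L/2 = 0.2895 m from the pivot; τ = Mg(L/2) cos 63° = 1.162 N·m.
α = τ/I = 1.162/0.1007 = 11.54 rad/s².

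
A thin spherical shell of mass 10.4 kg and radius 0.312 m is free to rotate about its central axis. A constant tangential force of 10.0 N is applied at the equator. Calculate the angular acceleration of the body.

I = (2/3)MR² = (2/3)(10.4)(0.312)² = 0.6749 kg·m².
τ = F R = (10.0)(0.312) = 3.120 N·m.
Newton's second law for rotation, τ = Iα, gives α = τ/I = 3.120/0.6749 = 4.623 rad/s².

α ≈ 4.62 rad/s²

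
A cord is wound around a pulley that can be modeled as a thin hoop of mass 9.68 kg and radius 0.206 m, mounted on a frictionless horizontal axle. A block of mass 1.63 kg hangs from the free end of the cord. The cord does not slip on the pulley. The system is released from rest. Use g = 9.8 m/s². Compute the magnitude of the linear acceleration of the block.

a ≈ 1.41 m/s²

I = MR² = (9.68)(0.206)² = 0.4108 kg·m².
Block: mg − T = ma. Pulley: TR = Iα. No-slip: a = αR, so T = (I/R²)a = 9.680·a.
Then mg = (m + 9.680)a, so a = (1.63)(9.8)/(1.63 + 9.680) = 1.412 m/s².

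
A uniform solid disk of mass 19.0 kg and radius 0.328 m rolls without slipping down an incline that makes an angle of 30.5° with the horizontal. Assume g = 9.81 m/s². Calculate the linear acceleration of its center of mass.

Translation along the incline: Mg sinθ − f = Ma.
Rotation about the center: fR = Iα with I = ½MR². No-slip gives a = αR, so f = (I/R²)a = (1/2)M a.
Substituting: Mg sinθ = (1 + 0.5000)Ma, so a = g sinθ/(1 + 0.5000) = (9.81) sin 30.5° / 1.500 = 3.319 m/s².

a ≈ 3.32 m/s²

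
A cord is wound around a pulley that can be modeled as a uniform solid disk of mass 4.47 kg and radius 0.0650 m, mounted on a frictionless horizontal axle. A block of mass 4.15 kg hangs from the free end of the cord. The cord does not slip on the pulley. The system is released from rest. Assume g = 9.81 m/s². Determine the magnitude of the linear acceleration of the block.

I = ½MR² = (1/2)(4.47)(0.0650)² = 0.009443 kg·m².
Block: mg − T = ma. Pulley: TR = Iα. No-slip: a = αR, so T = (I/R²)a = 2.235·a.
Then mg = (m + 2.235)a, so a = (4.15)(9.81)/(4.15 + 2.235) = 6.376 m/s².

a ≈ 6.38 m/s²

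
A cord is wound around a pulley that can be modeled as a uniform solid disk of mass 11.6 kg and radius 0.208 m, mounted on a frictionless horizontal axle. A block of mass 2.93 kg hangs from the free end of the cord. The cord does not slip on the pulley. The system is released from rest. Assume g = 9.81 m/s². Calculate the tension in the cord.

T ≈ 19.1 N

I = ½MR² = (1/2)(11.6)(0.208)² = 0.2509 kg·m².
Block: mg − T = ma. Pulley: TR = Iα. No-slip: a = αR, so T = (I/R²)a = 5.800·a.
Then mg = (m + 5.800)a, so a = (2.93)(9.81)/(2.93 + 5.800) = 3.292 m/s².
T = 5.800·a = 19.10 N.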